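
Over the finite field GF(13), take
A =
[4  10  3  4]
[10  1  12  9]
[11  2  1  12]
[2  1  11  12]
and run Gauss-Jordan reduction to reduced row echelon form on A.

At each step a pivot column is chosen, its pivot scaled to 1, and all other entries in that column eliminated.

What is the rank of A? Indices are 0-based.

pivot(0,0)=4: scale R0 → (1, 9, 4, 1)
  clear (1,0): R1 −= (10)R0 → (0, 2, 11, 12)
  clear (2,0): R2 −= (11)R0 → (0, 7, 9, 1)
  clear (3,0): R3 −= (2)R0 → (0, 9, 3, 10)
pivot(1,1)=2: scale R1 → (0, 1, 12, 6)
  clear (0,1): R0 −= (9)R1 → (1, 0, 0, 12)
  clear (2,1): R2 −= (7)R1 → (0, 0, 3, 11)
  clear (3,1): R3 −= (9)R1 → (0, 0, 12, 8)
pivot(2,2)=3: scale R2 → (0, 0, 1, 8)
  clear (1,2): R1 −= (12)R2 → (0, 1, 0, 1)
  clear (3,2): R3 −= (12)R2 → (0, 0, 0, 3)
pivot(3,3)=3: scale R3 → (0, 0, 0, 1)
  clear (0,3): R0 −= (12)R3 → (1, 0, 0, 0)
  clear (1,3): R1 −= (1)R3 → (0, 1, 0, 0)
  clear (2,3): R2 −= (8)R3 → (0, 0, 1, 0)

rank = 4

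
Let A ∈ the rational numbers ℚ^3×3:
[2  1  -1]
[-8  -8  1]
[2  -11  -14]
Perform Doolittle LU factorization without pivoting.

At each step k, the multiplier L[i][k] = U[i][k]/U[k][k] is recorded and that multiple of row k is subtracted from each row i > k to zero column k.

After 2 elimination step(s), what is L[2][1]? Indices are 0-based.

L[2][1] = 3

k=0: U[0][0]=2
  eliminate (1,0): mult=-4, new row 1: (0, -4, -3); set L[1][0]=-4
  eliminate (2,0): mult=1, new row 2: (0, -12, -13); set L[2][0]=1
k=1: U[1][1]=-4
  eliminate (2,1): mult=3, new row 2: (0, 0, -4); set L[2][1]=3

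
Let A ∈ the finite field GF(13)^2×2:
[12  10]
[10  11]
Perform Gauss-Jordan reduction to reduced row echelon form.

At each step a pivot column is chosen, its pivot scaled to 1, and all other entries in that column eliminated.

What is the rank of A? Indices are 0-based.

pivot(0,0)=12: scale R0 → (1, 3)
  clear (1,0): R1 −= (10)R0 → (0, 7)
pivot(1,1)=7: scale R1 → (0, 1)
  clear (0,1): R0 −= (3)R1 → (1, 0)

rank = 2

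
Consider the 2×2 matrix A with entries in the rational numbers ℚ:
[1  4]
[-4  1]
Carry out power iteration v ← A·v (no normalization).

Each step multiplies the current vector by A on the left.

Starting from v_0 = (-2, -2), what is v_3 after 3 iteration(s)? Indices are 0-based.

v_0 = (-2, -2).
v_1 = A·v_0 = (-10, 6).
v_2 = A·v_1 = (14, 46).
v_3 = A·v_2 = (198, -10).

v_3 = (198, -10)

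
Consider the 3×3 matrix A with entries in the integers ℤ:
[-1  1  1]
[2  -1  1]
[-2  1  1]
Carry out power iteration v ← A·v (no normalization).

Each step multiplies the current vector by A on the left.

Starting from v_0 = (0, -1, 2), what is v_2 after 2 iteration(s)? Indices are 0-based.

v_0 = (0, -1, 2).
v_1 = A·v_0 = (1, 3, 1).
v_2 = A·v_1 = (3, 0, 2).

v_2 = (3, 0, 2)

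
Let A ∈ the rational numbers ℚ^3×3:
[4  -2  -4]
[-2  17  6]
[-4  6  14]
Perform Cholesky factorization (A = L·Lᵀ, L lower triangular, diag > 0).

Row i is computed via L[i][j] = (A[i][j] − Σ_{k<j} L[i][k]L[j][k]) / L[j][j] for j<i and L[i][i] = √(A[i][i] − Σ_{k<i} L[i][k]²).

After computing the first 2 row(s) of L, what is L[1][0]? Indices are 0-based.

L[1][0] = -1

Step 1: L[0][0] = √(4) = 2.
  L[1][0] = (-2) / L[0][0] = -1.
Step 2: L[1][1] = √(16) = 4.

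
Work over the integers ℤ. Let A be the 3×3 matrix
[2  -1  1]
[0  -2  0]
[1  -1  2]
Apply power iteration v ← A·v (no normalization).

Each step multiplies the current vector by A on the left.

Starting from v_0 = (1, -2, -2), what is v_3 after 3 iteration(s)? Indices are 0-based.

v_0 = (1, -2, -2).
v_1 = A·v_0 = (2, 4, -1).
v_2 = A·v_1 = (-1, -8, -4).
v_3 = A·v_2 = (2, 16, -1).

v_3 = (2, 16, -1)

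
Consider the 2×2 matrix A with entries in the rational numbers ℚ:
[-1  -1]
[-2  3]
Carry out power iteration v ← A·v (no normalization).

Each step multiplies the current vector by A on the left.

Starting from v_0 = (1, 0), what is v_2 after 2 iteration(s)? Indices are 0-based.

v_0 = (1, 0).
v_1 = A·v_0 = (-1, -2).
v_2 = A·v_1 = (3, -4).

v_2 = (3, -4)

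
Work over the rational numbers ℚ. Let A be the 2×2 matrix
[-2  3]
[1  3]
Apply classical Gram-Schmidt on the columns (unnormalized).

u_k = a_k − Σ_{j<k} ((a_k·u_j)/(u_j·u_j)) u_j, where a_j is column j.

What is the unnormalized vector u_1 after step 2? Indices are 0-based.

u_1 = (9/5, 18/5)

Step 1: u_0 = a_0 = (-2, 1).
Step 2: u_1 = a_1 − (-3/5)·u_0 = (9/5, 18/5).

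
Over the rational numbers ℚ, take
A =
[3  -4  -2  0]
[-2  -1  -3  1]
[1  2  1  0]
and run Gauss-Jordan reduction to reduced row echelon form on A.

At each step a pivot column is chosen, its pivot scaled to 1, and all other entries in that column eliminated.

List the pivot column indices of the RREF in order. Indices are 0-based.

pivot(0,0)=3: scale R0 → (1, -4/3, -2/3, 0)
  clear (1,0): R1 −= (-2)R0 → (0, -11/3, -13/3, 1)
  clear (2,0): R2 −= (1)R0 → (0, 10/3, 5/3, 0)
pivot(1,1)=-11/3: scale R1 → (0, 1, 13/11, -3/11)
  clear (0,1): R0 −= (-4/3)R1 → (1, 0, 10/11, -4/11)
  clear (2,1): R2 −= (10/3)R1 → (0, 0, -25/11, 10/11)
pivot(2,2)=-25/11: scale R2 → (0, 0, 1, -2/5)
  clear (0,2): R0 −= (10/11)R2 → (1, 0, 0, 0)
  clear (1,2): R1 −= (13/11)R2 → (0, 1, 0, 1/5)

pivot columns: 0, 1, 2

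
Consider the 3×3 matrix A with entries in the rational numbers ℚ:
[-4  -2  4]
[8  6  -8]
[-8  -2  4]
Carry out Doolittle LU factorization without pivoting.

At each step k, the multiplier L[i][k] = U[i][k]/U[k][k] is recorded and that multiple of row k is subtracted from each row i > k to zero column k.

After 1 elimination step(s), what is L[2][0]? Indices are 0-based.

k=0: U[0][0]=-4
  eliminate (1,0): mult=-2, new row 1: (0, 2, 0); set L[1][0]=-2
  eliminate (2,0): mult=2, new row 2: (0, 2, -4); set L[2][0]=2

L[2][0] = 2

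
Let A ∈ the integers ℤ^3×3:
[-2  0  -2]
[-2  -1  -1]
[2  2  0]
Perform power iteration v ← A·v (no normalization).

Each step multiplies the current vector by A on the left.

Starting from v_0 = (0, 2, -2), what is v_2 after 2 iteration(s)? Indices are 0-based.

v_0 = (0, 2, -2).
v_1 = A·v_0 = (4, 0, 4).
v_2 = A·v_1 = (-16, -12, 8).

v_2 = (-16, -12, 8)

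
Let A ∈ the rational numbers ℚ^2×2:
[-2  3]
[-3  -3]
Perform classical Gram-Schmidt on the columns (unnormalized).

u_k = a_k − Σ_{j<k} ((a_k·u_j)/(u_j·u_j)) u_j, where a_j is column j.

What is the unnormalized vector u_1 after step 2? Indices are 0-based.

u_1 = (45/13, -30/13)

Step 1: u_0 = a_0 = (-2, -3).
Step 2: u_1 = a_1 − (3/13)·u_0 = (45/13, -30/13).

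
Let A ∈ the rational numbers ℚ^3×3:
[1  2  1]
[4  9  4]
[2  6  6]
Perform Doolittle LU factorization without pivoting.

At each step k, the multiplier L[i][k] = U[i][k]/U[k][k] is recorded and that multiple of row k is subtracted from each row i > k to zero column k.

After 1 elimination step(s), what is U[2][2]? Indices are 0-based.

U[2][2] = 4

[col 0] pivot 1
  R1 -= 4*R0 → (0, 1, 0)  (L[1][0] := 4)
  R2 -= 2*R0 → (0, 2, 4)  (L[2][0] := 2)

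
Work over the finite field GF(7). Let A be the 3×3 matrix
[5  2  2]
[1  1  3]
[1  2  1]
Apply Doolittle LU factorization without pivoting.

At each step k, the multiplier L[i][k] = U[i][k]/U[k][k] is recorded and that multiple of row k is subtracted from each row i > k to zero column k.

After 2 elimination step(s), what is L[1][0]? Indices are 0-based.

[col 0] pivot 5
  R1 -= 3*R0 → (0, 2, 4)  (L[1][0] := 3)
  R2 -= 3*R0 → (0, 3, 2)  (L[2][0] := 3)
[col 1] pivot 2
  R2 -= 5*R1 → (0, 0, 3)  (L[2][1] := 5)

L[1][0] = 3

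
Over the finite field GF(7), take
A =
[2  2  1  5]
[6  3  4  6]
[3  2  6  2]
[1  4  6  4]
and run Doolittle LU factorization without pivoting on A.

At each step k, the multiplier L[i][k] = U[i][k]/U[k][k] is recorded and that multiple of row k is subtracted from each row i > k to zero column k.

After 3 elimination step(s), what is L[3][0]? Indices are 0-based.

k=0: U[0][0]=2
  eliminate (1,0): mult=3, new row 1: (0, 4, 1, 5); set L[1][0]=3
  eliminate (2,0): mult=5, new row 2: (0, 6, 1, 5); set L[2][0]=5
  eliminate (3,0): mult=4, new row 3: (0, 3, 2, 5); set L[3][0]=4
k=1: U[1][1]=4
  eliminate (2,1): mult=5, new row 2: (0, 0, 3, 1); set L[2][1]=5
  eliminate (3,1): mult=6, new row 3: (0, 0, 3, 3); set L[3][1]=6
k=2: U[2][2]=3
  eliminate (3,2): mult=1, new row 3: (0, 0, 0, 2); set L[3][2]=1

L[3][0] = 4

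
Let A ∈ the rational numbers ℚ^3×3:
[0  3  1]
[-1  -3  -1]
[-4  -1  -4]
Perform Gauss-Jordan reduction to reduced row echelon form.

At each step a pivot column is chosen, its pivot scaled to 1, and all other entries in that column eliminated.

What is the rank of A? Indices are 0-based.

rank = 3

pivot(0,0): swap R0↔R1
pivot(0,0)=-1: scale R0 → (1, 3, 1)
  clear (2,0): R2 −= (-4)R0 → (0, 11, 0)
pivot(1,1)=3: scale R1 → (0, 1, 1/3)
  clear (0,1): R0 −= (3)R1 → (1, 0, 0)
  clear (2,1): R2 −= (11)R1 → (0, 0, -11/3)
pivot(2,2)=-11/3: scale R2 → (0, 0, 1)
  clear (1,2): R1 −= (1/3)R2 → (0, 1, 0)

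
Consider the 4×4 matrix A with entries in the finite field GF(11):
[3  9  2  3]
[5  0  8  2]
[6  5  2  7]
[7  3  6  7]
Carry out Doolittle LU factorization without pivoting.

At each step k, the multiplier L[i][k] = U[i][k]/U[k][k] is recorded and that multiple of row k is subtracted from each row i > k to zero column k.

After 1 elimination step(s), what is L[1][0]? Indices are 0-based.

L[1][0] = 9

Step 1: pivot at (0,0) is 3.
  row1 ← row1 − (9)·row0  ⇒  L[1][0]=9, U row1=(0, 7, 1, 8)
  row2 ← row2 − (2)·row0  ⇒  L[2][0]=2, U row2=(0, 9, 9, 1)
  row3 ← row3 − (6)·row0  ⇒  L[3][0]=6, U row3=(0, 4, 5, 0)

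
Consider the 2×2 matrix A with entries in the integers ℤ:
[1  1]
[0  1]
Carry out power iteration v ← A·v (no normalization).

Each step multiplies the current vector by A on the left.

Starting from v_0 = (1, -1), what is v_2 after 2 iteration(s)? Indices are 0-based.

v_2 = (-1, -1)

v_0 = (1, -1).
v_1 = A·v_0 = (0, -1).
v_2 = A·v_1 = (-1, -1).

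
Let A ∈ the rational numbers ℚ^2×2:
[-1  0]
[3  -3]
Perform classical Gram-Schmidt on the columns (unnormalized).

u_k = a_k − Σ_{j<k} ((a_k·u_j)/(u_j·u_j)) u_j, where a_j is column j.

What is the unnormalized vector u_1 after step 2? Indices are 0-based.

u_1 = (-9/10, -3/10)

Step 1: u_0 = a_0 = (-1, 3).
Step 2: u_1 = a_1 − (-9/10)·u_0 = (-9/10, -3/10).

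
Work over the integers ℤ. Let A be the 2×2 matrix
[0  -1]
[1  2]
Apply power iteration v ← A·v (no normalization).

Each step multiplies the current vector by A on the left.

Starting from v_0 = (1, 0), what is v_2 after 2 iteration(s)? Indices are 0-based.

v_2 = (-1, 2)

v_0 = (1, 0).
v_1 = A·v_0 = (0, 1).
v_2 = A·v_1 = (-1, 2).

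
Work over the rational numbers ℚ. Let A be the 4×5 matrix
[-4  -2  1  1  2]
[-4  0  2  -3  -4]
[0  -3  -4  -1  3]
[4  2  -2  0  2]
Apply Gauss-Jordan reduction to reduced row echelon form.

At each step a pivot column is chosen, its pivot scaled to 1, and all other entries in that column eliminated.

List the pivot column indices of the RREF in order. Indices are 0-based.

pivot columns: 0, 1, 2, 3

step 1: normalize row 0 (÷-4) = (1, 1/2, -1/4, -1/4, -1/2)
  row 1: subtract -4×row0 = (0, 2, 1, -4, -6)
  row 3: subtract 4×row0 = (0, 0, -1, 1, 4)
step 2: normalize row 1 (÷2) = (0, 1, 1/2, -2, -3)
  row 0: subtract 1/2×row1 = (1, 0, -1/2, 3/4, 1)
  row 2: subtract -3×row1 = (0, 0, -5/2, -7, -6)
step 3: normalize row 2 (÷-5/2) = (0, 0, 1, 14/5, 12/5)
  row 0: subtract -1/2×row2 = (1, 0, 0, 43/20, 11/5)
  row 1: subtract 1/2×row2 = (0, 1, 0, -17/5, -21/5)
  row 3: subtract -1×row2 = (0, 0, 0, 19/5, 32/5)
step 4: normalize row 3 (÷19/5) = (0, 0, 0, 1, 32/19)
  row 0: subtract 43/20×row3 = (1, 0, 0, 0, -27/19)
  row 1: subtract -17/5×row3 = (0, 1, 0, 0, 29/19)
  row 2: subtract 14/5×row3 = (0, 0, 1, 0, -44/19)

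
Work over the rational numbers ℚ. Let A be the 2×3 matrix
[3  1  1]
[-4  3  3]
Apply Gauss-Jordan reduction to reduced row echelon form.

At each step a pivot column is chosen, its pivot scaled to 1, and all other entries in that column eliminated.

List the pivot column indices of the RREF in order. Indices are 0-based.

step 1: normalize row 0 (÷3) = (1, 1/3, 1/3)
  row 1: subtract -4×row0 = (0, 13/3, 13/3)
step 2: normalize row 1 (÷13/3) = (0, 1, 1)
  row 0: subtract 1/3×row1 = (1, 0, 0)

pivot columns: 0, 1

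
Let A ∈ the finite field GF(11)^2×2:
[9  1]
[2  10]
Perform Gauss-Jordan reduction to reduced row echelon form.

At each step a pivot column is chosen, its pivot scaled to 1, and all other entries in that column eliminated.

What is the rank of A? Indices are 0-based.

rank = 1

pivot(0,0)=9: scale R0 → (1, 5)
  clear (1,0): R1 −= (2)R0 → (0, 0)
col 1: no nonzero at/below row 1; advance.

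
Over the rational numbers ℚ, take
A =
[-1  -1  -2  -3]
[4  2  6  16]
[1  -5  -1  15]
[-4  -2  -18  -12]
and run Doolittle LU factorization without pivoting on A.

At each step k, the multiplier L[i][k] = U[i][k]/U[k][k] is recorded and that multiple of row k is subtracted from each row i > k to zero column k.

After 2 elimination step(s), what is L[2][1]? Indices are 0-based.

[col 0] pivot -1
  R1 -= -4*R0 → (0, -2, -2, 4)  (L[1][0] := -4)
  R2 -= -1*R0 → (0, -6, -3, 12)  (L[2][0] := -1)
  R3 -= 4*R0 → (0, 2, -10, 0)  (L[3][0] := 4)
[col 1] pivot -2
  R2 -= 3*R1 → (0, 0, 3, 0)  (L[2][1] := 3)
  R3 -= -1*R1 → (0, 0, -12, 4)  (L[3][1] := -1)

L[2][1] = 3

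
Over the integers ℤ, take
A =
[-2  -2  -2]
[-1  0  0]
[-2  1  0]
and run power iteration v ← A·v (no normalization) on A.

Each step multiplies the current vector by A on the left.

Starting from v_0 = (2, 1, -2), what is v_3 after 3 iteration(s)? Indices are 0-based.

v_0 = (2, 1, -2).
v_1 = A·v_0 = (-2, -2, -3).
v_2 = A·v_1 = (14, 2, 2).
v_3 = A·v_2 = (-36, -14, -26).

v_3 = (-36, -14, -26)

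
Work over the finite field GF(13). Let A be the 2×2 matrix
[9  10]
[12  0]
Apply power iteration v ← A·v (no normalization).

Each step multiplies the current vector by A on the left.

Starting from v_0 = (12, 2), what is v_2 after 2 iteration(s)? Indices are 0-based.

v_0 = (12, 2).
v_1 = A·v_0 = (11, 1).
v_2 = A·v_1 = (5, 2).

v_2 = (5, 2)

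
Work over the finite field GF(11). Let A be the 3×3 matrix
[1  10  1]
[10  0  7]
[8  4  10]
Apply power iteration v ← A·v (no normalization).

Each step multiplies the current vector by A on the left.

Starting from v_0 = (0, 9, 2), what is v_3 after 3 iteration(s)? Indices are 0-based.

v_3 = (9, 2, 7)

v_0 = (0, 9, 2).
v_1 = A·v_0 = (4, 3, 1).
v_2 = A·v_1 = (2, 3, 10).
v_3 = A·v_2 = (9, 2, 7).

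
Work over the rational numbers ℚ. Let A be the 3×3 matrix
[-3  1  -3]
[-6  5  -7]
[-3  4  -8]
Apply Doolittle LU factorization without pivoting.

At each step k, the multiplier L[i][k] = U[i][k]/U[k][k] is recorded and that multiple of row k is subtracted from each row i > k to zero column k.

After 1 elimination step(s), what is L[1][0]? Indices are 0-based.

L[1][0] = 2

Step 1: pivot at (0,0) is -3.
  row1 ← row1 − (2)·row0  ⇒  L[1][0]=2, U row1=(0, 3, -1)
  row2 ← row2 − (1)·row0  ⇒  L[2][0]=1, U row2=(0, 3, -5)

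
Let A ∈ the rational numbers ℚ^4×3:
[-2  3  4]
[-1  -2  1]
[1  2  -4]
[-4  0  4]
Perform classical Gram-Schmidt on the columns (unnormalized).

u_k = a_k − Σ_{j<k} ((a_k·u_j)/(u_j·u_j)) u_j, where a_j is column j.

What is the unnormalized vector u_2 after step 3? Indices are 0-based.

Step 1: u_0 = a_0 = (-2, -1, 1, -4).
Step 2: u_1 = a_1 − (-1/11)·u_0 = (31/11, -23/11, 23/11, -4/11).
Step 3: u_2 = a_2 − (-29/22)·u_0 − (-7/185)·u_1 = (272/185, -147/370, -963/370, -238/185).

u_2 = (272/185, -147/370, -963/370, -238/185)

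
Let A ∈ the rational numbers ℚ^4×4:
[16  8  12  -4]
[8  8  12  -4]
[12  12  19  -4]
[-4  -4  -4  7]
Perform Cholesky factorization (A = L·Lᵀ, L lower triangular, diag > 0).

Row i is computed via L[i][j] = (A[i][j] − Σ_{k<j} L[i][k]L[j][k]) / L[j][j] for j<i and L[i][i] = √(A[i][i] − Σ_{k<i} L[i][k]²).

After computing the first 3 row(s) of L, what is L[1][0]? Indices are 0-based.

L[1][0] = 2

Step 1: L[0][0] = √(16) = 4.
  L[1][0] = (8) / L[0][0] = 2.
Step 2: L[1][1] = √(4) = 2.
  L[2][0] = (12) / L[0][0] = 3.
  L[2][1] = (6) / L[1][1] = 3.
Step 3: L[2][2] = √(1) = 1.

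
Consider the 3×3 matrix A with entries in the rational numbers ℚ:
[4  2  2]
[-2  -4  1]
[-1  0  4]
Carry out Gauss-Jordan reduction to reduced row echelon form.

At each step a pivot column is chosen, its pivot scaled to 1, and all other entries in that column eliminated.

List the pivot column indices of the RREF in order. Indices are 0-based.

step 1: normalize row 0 (÷4) = (1, 1/2, 1/2)
  row 1: subtract -2×row0 = (0, -3, 2)
  row 2: subtract -1×row0 = (0, 1/2, 9/2)
step 2: normalize row 1 (÷-3) = (0, 1, -2/3)
  row 0: subtract 1/2×row1 = (1, 0, 5/6)
  row 2: subtract 1/2×row1 = (0, 0, 29/6)
step 3: normalize row 2 (÷29/6) = (0, 0, 1)
  row 0: subtract 5/6×row2 = (1, 0, 0)
  row 1: subtract -2/3×row2 = (0, 1, 0)

pivot columns: 0, 1, 2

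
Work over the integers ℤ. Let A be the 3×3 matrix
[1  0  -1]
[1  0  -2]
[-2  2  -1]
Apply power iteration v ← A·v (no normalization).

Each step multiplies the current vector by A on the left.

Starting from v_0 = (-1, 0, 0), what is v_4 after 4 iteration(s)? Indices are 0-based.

v_0 = (-1, 0, 0).
v_1 = A·v_0 = (-1, -1, 2).
v_2 = A·v_1 = (-3, -5, -2).
v_3 = A·v_2 = (-1, 1, -2).
v_4 = A·v_3 = (1, 3, 6).

v_4 = (1, 3, 6)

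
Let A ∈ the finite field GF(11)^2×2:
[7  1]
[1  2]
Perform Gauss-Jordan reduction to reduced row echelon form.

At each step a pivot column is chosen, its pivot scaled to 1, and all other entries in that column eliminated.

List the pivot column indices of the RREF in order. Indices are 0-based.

pivot columns: 0, 1

[1] R0 /= 7  ⇒  (1, 8)
     R1 -= 1·R0  ⇒  (0, 5)
[2] R1 /= 5  ⇒  (0, 1)
     R0 -= 8·R1  ⇒  (1, 0)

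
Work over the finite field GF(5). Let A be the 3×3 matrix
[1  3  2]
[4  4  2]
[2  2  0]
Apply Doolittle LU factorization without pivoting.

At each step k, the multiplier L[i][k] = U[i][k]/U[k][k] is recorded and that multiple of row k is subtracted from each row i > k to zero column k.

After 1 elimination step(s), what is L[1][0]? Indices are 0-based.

k=0: U[0][0]=1
  eliminate (1,0): mult=4, new row 1: (0, 2, 4); set L[1][0]=4
  eliminate (2,0): mult=2, new row 2: (0, 1, 1); set L[2][0]=2

L[1][0] = 4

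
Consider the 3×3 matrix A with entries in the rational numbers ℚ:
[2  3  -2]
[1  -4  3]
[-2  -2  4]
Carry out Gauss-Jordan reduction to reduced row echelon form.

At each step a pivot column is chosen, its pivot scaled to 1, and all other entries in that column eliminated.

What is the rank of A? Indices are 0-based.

pivot(0,0)=2: scale R0 → (1, 3/2, -1)
  clear (1,0): R1 −= (1)R0 → (0, -11/2, 4)
  clear (2,0): R2 −= (-2)R0 → (0, 1, 2)
pivot(1,1)=-11/2: scale R1 → (0, 1, -8/11)
  clear (0,1): R0 −= (3/2)R1 → (1, 0, 1/11)
  clear (2,1): R2 −= (1)R1 → (0, 0, 30/11)
pivot(2,2)=30/11: scale R2 → (0, 0, 1)
  clear (0,2): R0 −= (1/11)R2 → (1, 0, 0)
  clear (1,2): R1 −= (-8/11)R2 → (0, 1, 0)

rank = 3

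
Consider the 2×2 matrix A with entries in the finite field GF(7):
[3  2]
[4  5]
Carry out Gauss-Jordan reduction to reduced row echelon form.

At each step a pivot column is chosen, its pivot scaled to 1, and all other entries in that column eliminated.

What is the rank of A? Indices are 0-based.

rank = 1

pivot(0,0)=3: scale R0 → (1, 3)
  clear (1,0): R1 −= (4)R0 → (0, 0)
col 1: no nonzero at/below row 1; advance.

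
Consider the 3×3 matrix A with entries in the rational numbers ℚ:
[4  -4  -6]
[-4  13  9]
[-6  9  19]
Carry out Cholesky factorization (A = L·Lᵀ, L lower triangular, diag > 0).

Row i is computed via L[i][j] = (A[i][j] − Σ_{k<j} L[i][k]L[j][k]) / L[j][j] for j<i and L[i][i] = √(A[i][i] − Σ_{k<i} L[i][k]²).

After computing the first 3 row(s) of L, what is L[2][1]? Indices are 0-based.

L[2][1] = 1

Step 1: L[0][0] = √(4) = 2.
  L[1][0] = (-4) / L[0][0] = -2.
Step 2: L[1][1] = √(9) = 3.
  L[2][0] = (-6) / L[0][0] = -3.
  L[2][1] = (3) / L[1][1] = 1.
Step 3: L[2][2] = √(9) = 3.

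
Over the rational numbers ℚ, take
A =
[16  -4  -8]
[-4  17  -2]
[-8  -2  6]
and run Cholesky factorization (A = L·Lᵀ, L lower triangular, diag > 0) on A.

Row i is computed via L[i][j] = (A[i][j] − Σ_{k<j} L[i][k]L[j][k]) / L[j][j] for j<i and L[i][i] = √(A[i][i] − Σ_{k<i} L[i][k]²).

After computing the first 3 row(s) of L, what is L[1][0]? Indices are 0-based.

L[1][0] = -1

Step 1: L[0][0] = √(16) = 4.
  L[1][0] = (-4) / L[0][0] = -1.
Step 2: L[1][1] = √(16) = 4.
  L[2][0] = (-8) / L[0][0] = -2.
  L[2][1] = (-4) / L[1][1] = -1.
Step 3: L[2][2] = √(1) = 1.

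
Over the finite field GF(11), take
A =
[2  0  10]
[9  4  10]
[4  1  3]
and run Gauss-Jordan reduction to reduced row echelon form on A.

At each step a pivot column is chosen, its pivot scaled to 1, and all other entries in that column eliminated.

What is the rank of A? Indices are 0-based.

pivot(0,0)=2: scale R0 → (1, 0, 5)
  clear (1,0): R1 −= (9)R0 → (0, 4, 9)
  clear (2,0): R2 −= (4)R0 → (0, 1, 5)
pivot(1,1)=4: scale R1 → (0, 1, 5)
  clear (2,1): R2 −= (1)R1 → (0, 0, 0)
col 2: no nonzero at/below row 2; advance.

rank = 2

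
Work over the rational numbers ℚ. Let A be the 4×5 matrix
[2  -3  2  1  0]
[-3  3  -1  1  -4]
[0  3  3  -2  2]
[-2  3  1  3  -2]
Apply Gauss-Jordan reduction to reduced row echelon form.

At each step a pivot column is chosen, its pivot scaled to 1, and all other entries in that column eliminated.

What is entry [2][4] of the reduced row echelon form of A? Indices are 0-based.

pivot(0,0)=2: scale R0 → (1, -3/2, 1, 1/2, 0)
  clear (1,0): R1 −= (-3)R0 → (0, -3/2, 2, 5/2, -4)
  clear (3,0): R3 −= (-2)R0 → (0, 0, 3, 4, -2)
pivot(1,1)=-3/2: scale R1 → (0, 1, -4/3, -5/3, 8/3)
  clear (0,1): R0 −= (-3/2)R1 → (1, 0, -1, -2, 4)
  clear (2,1): R2 −= (3)R1 → (0, 0, 7, 3, -6)
pivot(2,2)=7: scale R2 → (0, 0, 1, 3/7, -6/7)
  clear (0,2): R0 −= (-1)R2 → (1, 0, 0, -11/7, 22/7)
  clear (1,2): R1 −= (-4/3)R2 → (0, 1, 0, -23/21, 32/21)
  clear (3,2): R3 −= (3)R2 → (0, 0, 0, 19/7, 4/7)
pivot(3,3)=19/7: scale R3 → (0, 0, 0, 1, 4/19)
  clear (0,3): R0 −= (-11/7)R3 → (1, 0, 0, 0, 66/19)
  clear (1,3): R1 −= (-23/21)R3 → (0, 1, 0, 0, 100/57)
  clear (2,3): R2 −= (3/7)R3 → (0, 0, 1, 0, -18/19)

M[2][4] = -18/19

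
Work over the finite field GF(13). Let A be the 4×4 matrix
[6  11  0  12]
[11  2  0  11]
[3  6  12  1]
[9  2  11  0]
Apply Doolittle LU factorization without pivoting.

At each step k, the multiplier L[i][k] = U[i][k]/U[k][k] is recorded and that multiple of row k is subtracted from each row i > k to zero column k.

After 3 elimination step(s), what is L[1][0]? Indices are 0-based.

k=0: U[0][0]=6
  eliminate (1,0): mult=4, new row 1: (0, 10, 0, 2); set L[1][0]=4
  eliminate (2,0): mult=7, new row 2: (0, 7, 12, 8); set L[2][0]=7
  eliminate (3,0): mult=8, new row 3: (0, 5, 11, 8); set L[3][0]=8
k=1: U[1][1]=10
  eliminate (2,1): mult=2, new row 2: (0, 0, 12, 4); set L[2][1]=2
  eliminate (3,1): mult=7, new row 3: (0, 0, 11, 7); set L[3][1]=7
k=2: U[2][2]=12
  eliminate (3,2): mult=2, new row 3: (0, 0, 0, 12); set L[3][2]=2

L[1][0] = 4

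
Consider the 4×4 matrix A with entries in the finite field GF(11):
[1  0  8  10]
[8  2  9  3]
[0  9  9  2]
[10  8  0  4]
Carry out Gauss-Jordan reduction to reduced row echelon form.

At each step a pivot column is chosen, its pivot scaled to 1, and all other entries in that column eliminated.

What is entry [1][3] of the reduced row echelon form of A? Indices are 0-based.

[1] R0 /= 1  ⇒  (1, 0, 8, 10)
     R1 -= 8·R0  ⇒  (0, 2, 0, 0)
     R3 -= 10·R0  ⇒  (0, 8, 8, 3)
[2] R1 /= 2  ⇒  (0, 1, 0, 0)
     R2 -= 9·R1  ⇒  (0, 0, 9, 2)
     R3 -= 8·R1  ⇒  (0, 0, 8, 3)
[3] R2 /= 9  ⇒  (0, 0, 1, 10)
     R0 -= 8·R2  ⇒  (1, 0, 0, 7)
     R3 -= 8·R2  ⇒  (0, 0, 0, 0)
column 3 empty below row 3

M[1][3] = 0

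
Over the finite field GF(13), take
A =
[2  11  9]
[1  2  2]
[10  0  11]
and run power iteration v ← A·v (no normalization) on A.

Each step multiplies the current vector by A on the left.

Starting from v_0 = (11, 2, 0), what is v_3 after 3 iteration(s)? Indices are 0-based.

v_0 = (11, 2, 0).
v_1 = A·v_0 = (5, 2, 6).
v_2 = A·v_1 = (8, 8, 12).
v_3 = A·v_2 = (4, 9, 4).

v_3 = (4, 9, 4)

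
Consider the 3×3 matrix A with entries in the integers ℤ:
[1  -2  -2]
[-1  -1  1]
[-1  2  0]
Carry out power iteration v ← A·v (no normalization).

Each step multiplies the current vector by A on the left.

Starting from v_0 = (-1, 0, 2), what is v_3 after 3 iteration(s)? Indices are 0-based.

v_0 = (-1, 0, 2).
v_1 = A·v_0 = (-5, 3, 1).
v_2 = A·v_1 = (-13, 3, 11).
v_3 = A·v_2 = (-41, 21, 19).

v_3 = (-41, 21, 19)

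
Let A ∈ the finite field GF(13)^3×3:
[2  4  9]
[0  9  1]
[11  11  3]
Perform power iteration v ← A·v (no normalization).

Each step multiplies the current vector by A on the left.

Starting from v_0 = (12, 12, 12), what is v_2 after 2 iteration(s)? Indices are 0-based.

v_0 = (12, 12, 12).
v_1 = A·v_0 = (11, 3, 1).
v_2 = A·v_1 = (4, 2, 1).

v_2 = (4, 2, 1)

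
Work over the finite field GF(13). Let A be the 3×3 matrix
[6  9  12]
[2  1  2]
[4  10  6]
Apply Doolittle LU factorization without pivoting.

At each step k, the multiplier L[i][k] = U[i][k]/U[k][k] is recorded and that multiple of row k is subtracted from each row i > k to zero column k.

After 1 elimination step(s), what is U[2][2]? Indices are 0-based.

Step 1: pivot at (0,0) is 6.
  row1 ← row1 − (9)·row0  ⇒  L[1][0]=9, U row1=(0, 11, 11)
  row2 ← row2 − (5)·row0  ⇒  L[2][0]=5, U row2=(0, 4, 11)

U[2][2] = 11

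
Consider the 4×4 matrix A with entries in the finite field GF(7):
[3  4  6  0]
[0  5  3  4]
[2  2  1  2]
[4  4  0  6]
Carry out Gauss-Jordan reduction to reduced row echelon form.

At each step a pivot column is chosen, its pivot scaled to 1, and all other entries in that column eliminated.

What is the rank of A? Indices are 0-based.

rank = 4

step 1: normalize row 0 (÷3) = (1, 6, 2, 0)
  row 2: subtract 2×row0 = (0, 4, 4, 2)
  row 3: subtract 4×row0 = (0, 1, 6, 6)
step 2: normalize row 1 (÷5) = (0, 1, 2, 5)
  row 0: subtract 6×row1 = (1, 0, 4, 5)
  row 2: subtract 4×row1 = (0, 0, 3, 3)
  row 3: subtract 1×row1 = (0, 0, 4, 1)
step 3: normalize row 2 (÷3) = (0, 0, 1, 1)
  row 0: subtract 4×row2 = (1, 0, 0, 1)
  row 1: subtract 2×row2 = (0, 1, 0, 3)
  row 3: subtract 4×row2 = (0, 0, 0, 4)
step 4: normalize row 3 (÷4) = (0, 0, 0, 1)
  row 0: subtract 1×row3 = (1, 0, 0, 0)
  row 1: subtract 3×row3 = (0, 1, 0, 0)
  row 2: subtract 1×row3 = (0, 0, 1, 0)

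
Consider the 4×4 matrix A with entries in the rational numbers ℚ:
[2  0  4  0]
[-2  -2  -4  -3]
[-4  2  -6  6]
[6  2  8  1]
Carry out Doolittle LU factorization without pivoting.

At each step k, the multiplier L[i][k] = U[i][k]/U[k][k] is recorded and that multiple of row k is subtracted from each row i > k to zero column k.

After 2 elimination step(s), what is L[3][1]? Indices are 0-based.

[col 0] pivot 2
  R1 -= -1*R0 → (0, -2, 0, -3)  (L[1][0] := -1)
  R2 -= -2*R0 → (0, 2, 2, 6)  (L[2][0] := -2)
  R3 -= 3*R0 → (0, 2, -4, 1)  (L[3][0] := 3)
[col 1] pivot -2
  R2 -= -1*R1 → (0, 0, 2, 3)  (L[2][1] := -1)
  R3 -= -1*R1 → (0, 0, -4, -2)  (L[3][1] := -1)

L[3][1] = -1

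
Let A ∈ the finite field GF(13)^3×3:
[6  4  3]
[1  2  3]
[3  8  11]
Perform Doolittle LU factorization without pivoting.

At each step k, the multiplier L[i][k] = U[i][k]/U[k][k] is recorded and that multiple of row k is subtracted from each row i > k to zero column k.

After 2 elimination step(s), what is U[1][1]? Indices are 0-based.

U[1][1] = 10

[col 0] pivot 6
  R1 -= 11*R0 → (0, 10, 9)  (L[1][0] := 11)
  R2 -= 7*R0 → (0, 6, 3)  (L[2][0] := 7)
[col 1] pivot 10
  R2 -= 11*R1 → (0, 0, 8)  (L[2][1] := 11)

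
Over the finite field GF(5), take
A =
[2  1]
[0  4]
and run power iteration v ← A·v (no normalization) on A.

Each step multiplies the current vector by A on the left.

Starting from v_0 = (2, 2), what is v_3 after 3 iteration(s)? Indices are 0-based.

v_3 = (2, 3)

v_0 = (2, 2).
v_1 = A·v_0 = (1, 3).
v_2 = A·v_1 = (0, 2).
v_3 = A·v_2 = (2, 3).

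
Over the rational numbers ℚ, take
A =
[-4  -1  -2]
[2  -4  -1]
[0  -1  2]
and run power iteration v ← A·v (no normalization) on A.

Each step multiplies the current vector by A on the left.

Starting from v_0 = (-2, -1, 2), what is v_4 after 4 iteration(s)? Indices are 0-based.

v_4 = (-202, 619, 142)

v_0 = (-2, -1, 2).
v_1 = A·v_0 = (5, -2, 5).
v_2 = A·v_1 = (-28, 13, 12).
v_3 = A·v_2 = (75, -120, 11).
v_4 = A·v_3 = (-202, 619, 142).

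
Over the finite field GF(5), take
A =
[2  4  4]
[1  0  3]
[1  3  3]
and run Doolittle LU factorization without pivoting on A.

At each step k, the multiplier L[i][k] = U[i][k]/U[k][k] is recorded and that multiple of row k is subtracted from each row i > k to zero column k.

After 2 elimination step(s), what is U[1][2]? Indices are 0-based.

k=0: U[0][0]=2
  eliminate (1,0): mult=3, new row 1: (0, 3, 1); set L[1][0]=3
  eliminate (2,0): mult=3, new row 2: (0, 1, 1); set L[2][0]=3
k=1: U[1][1]=3
  eliminate (2,1): mult=2, new row 2: (0, 0, 4); set L[2][1]=2

U[1][2] = 1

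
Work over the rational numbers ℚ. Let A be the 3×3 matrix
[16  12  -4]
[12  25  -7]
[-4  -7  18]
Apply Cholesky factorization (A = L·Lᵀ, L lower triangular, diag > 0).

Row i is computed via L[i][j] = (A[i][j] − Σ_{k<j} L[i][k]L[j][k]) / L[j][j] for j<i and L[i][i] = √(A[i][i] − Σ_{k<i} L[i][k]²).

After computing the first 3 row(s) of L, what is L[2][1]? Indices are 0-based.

Step 1: L[0][0] = √(16) = 4.
  L[1][0] = (12) / L[0][0] = 3.
Step 2: L[1][1] = √(16) = 4.
  L[2][0] = (-4) / L[0][0] = -1.
  L[2][1] = (-4) / L[1][1] = -1.
Step 3: L[2][2] = √(16) = 4.

L[2][1] = -1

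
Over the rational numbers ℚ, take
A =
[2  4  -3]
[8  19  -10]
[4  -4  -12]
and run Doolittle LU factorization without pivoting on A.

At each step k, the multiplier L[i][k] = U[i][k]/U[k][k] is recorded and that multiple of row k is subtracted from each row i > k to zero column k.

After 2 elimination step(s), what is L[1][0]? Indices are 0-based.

[col 0] pivot 2
  R1 -= 4*R0 → (0, 3, 2)  (L[1][0] := 4)
  R2 -= 2*R0 → (0, -12, -6)  (L[2][0] := 2)
[col 1] pivot 3
  R2 -= -4*R1 → (0, 0, 2)  (L[2][1] := -4)

L[1][0] = 4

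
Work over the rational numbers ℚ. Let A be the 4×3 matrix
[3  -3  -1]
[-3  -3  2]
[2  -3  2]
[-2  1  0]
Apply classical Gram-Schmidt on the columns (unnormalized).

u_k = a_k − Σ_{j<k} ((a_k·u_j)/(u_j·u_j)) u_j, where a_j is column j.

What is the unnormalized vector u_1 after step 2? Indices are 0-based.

Step 1: u_0 = a_0 = (3, -3, 2, -2).
Step 2: u_1 = a_1 − (-4/13)·u_0 = (-27/13, -51/13, -31/13, 5/13).

u_1 = (-27/13, -51/13, -31/13, 5/13)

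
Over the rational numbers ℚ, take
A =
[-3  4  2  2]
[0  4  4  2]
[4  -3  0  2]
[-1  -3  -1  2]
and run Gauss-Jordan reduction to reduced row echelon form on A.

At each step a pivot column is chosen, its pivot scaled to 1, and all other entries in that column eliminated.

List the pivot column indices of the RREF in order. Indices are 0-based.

pivot columns: 0, 1, 2, 3

[1] R0 /= -3  ⇒  (1, -4/3, -2/3, -2/3)
     R2 -= 4·R0  ⇒  (0, 7/3, 8/3, 14/3)
     R3 -= -1·R0  ⇒  (0, -13/3, -5/3, 4/3)
[2] R1 /= 4  ⇒  (0, 1, 1, 1/2)
     R0 -= -4/3·R1  ⇒  (1, 0, 2/3, 0)
     R2 -= 7/3·R1  ⇒  (0, 0, 1/3, 7/2)
     R3 -= -13/3·R1  ⇒  (0, 0, 8/3, 7/2)
[3] R2 /= 1/3  ⇒  (0, 0, 1, 21/2)
     R0 -= 2/3·R2  ⇒  (1, 0, 0, -7)
     R1 -= 1·R2  ⇒  (0, 1, 0, -10)
     R3 -= 8/3·R2  ⇒  (0, 0, 0, -49/2)
[4] R3 /= -49/2  ⇒  (0, 0, 0, 1)
     R0 -= -7·R3  ⇒  (1, 0, 0, 0)
     R1 -= -10·R3  ⇒  (0, 1, 0, 0)
     R2 -= 21/2·R3  ⇒  (0, 0, 1, 0)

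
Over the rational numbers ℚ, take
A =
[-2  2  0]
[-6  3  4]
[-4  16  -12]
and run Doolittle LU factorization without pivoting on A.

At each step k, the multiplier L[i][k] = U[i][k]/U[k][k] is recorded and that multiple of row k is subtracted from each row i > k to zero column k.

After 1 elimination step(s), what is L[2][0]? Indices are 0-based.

L[2][0] = 2

Step 1: pivot at (0,0) is -2.
  row1 ← row1 − (3)·row0  ⇒  L[1][0]=3, U row1=(0, -3, 4)
  row2 ← row2 − (2)·row0  ⇒  L[2][0]=2, U row2=(0, 12, -12)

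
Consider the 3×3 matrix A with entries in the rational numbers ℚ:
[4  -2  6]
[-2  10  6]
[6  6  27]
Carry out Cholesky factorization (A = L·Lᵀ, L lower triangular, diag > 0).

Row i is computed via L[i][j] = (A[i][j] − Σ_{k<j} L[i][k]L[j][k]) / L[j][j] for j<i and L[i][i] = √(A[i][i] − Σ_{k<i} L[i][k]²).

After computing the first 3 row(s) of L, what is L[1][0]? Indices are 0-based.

L[1][0] = -1

Step 1: L[0][0] = √(4) = 2.
  L[1][0] = (-2) / L[0][0] = -1.
Step 2: L[1][1] = √(9) = 3.
  L[2][0] = (6) / L[0][0] = 3.
  L[2][1] = (9) / L[1][1] = 3.
Step 3: L[2][2] = √(9) = 3.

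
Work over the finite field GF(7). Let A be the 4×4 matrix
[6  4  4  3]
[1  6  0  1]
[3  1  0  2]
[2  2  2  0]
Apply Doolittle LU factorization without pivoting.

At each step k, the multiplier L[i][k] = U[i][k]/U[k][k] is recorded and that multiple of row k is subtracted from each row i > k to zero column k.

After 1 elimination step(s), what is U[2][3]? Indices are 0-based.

U[2][3] = 4

[col 0] pivot 6
  R1 -= 6*R0 → (0, 3, 4, 4)  (L[1][0] := 6)
  R2 -= 4*R0 → (0, 6, 5, 4)  (L[2][0] := 4)
  R3 -= 5*R0 → (0, 3, 3, 6)  (L[3][0] := 5)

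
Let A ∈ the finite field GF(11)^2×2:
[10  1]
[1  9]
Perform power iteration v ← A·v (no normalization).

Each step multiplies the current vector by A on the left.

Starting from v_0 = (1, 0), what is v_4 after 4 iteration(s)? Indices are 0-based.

v_4 = (2, 1)

v_0 = (1, 0).
v_1 = A·v_0 = (10, 1).
v_2 = A·v_1 = (2, 8).
v_3 = A·v_2 = (6, 8).
v_4 = A·v_3 = (2, 1).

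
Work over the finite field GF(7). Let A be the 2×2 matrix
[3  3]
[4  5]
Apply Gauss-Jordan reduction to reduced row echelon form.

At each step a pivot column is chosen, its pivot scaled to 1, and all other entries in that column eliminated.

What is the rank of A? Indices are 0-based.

step 1: normalize row 0 (÷3) = (1, 1)
  row 1: subtract 4×row0 = (0, 1)
step 2: normalize row 1 (÷1) = (0, 1)
  row 0: subtract 1×row1 = (1, 0)

rank = 2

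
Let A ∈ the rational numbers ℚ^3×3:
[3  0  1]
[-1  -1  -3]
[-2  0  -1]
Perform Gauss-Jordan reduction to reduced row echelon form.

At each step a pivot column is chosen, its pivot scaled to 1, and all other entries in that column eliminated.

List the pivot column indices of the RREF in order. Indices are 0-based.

[1] R0 /= 3  ⇒  (1, 0, 1/3)
     R1 -= -1·R0  ⇒  (0, -1, -8/3)
     R2 -= -2·R0  ⇒  (0, 0, -1/3)
[2] R1 /= -1  ⇒  (0, 1, 8/3)
[3] R2 /= -1/3  ⇒  (0, 0, 1)
     R0 -= 1/3·R2  ⇒  (1, 0, 0)
     R1 -= 8/3·R2  ⇒  (0, 1, 0)

pivot columns: 0, 1, 2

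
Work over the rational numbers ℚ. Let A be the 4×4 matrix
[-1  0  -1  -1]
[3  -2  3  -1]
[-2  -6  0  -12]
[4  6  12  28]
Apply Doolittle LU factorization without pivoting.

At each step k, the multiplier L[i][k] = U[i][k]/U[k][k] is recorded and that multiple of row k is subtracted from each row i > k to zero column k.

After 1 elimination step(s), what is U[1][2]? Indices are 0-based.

k=0: U[0][0]=-1
  eliminate (1,0): mult=-3, new row 1: (0, -2, 0, -4); set L[1][0]=-3
  eliminate (2,0): mult=2, new row 2: (0, -6, 2, -10); set L[2][0]=2
  eliminate (3,0): mult=-4, new row 3: (0, 6, 8, 24); set L[3][0]=-4

U[1][2] = 0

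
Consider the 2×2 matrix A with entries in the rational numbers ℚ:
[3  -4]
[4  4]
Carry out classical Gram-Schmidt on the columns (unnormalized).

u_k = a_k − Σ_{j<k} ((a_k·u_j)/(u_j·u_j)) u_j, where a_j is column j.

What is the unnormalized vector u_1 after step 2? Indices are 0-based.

u_1 = (-112/25, 84/25)

Step 1: u_0 = a_0 = (3, 4).
Step 2: u_1 = a_1 − (4/25)·u_0 = (-112/25, 84/25).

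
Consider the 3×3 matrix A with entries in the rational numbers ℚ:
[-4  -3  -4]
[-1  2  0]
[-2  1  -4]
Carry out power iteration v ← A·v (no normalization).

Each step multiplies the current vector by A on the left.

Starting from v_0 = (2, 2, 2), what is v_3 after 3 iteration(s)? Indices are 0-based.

v_0 = (2, 2, 2).
v_1 = A·v_0 = (-22, 2, -10).
v_2 = A·v_1 = (122, 26, 86).
v_3 = A·v_2 = (-910, -70, -562).

v_3 = (-910, -70, -562)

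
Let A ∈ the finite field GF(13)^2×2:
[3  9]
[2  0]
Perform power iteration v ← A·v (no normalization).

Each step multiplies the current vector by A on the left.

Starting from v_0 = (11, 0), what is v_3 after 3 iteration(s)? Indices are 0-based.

v_0 = (11, 0).
v_1 = A·v_0 = (7, 9).
v_2 = A·v_1 = (11, 1).
v_3 = A·v_2 = (3, 9).

v_3 = (3, 9)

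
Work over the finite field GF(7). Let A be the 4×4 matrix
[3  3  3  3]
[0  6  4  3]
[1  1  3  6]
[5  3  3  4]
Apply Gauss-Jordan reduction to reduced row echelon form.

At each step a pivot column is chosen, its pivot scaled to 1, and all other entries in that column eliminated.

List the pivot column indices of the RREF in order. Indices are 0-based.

step 1: normalize row 0 (÷3) = (1, 1, 1, 1)
  row 2: subtract 1×row0 = (0, 0, 2, 5)
  row 3: subtract 5×row0 = (0, 5, 5, 6)
step 2: normalize row 1 (÷6) = (0, 1, 3, 4)
  row 0: subtract 1×row1 = (1, 0, 5, 4)
  row 3: subtract 5×row1 = (0, 0, 4, 0)
step 3: normalize row 2 (÷2) = (0, 0, 1, 6)
  row 0: subtract 5×row2 = (1, 0, 0, 2)
  row 1: subtract 3×row2 = (0, 1, 0, 0)
  row 3: subtract 4×row2 = (0, 0, 0, 4)
step 4: normalize row 3 (÷4) = (0, 0, 0, 1)
  row 0: subtract 2×row3 = (1, 0, 0, 0)
  row 2: subtract 6×row3 = (0, 0, 1, 0)

pivot columns: 0, 1, 2, 3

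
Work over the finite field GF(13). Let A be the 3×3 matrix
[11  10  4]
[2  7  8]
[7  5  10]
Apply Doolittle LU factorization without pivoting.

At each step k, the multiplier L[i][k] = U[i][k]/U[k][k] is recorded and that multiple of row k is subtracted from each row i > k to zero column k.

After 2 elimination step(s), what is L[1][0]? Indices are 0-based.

[col 0] pivot 11
  R1 -= 12*R0 → (0, 4, 12)  (L[1][0] := 12)
  R2 -= 3*R0 → (0, 1, 11)  (L[2][0] := 3)
[col 1] pivot 4
  R2 -= 10*R1 → (0, 0, 8)  (L[2][1] := 10)

L[1][0] = 12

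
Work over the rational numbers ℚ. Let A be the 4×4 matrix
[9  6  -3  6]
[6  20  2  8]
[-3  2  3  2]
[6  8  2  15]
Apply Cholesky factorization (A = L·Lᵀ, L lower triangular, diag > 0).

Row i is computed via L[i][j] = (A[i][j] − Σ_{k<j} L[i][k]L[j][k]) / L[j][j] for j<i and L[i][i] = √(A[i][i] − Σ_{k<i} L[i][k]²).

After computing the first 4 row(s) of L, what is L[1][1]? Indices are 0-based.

Step 1: L[0][0] = √(9) = 3.
  L[1][0] = (6) / L[0][0] = 2.
Step 2: L[1][1] = √(16) = 4.
  L[2][0] = (-3) / L[0][0] = -1.
  L[2][1] = (4) / L[1][1] = 1.
Step 3: L[2][2] = √(1) = 1.
  L[3][0] = (6) / L[0][0] = 2.
  L[3][1] = (4) / L[1][1] = 1.
  L[3][2] = (3) / L[2][2] = 3.
Step 4: L[3][3] = √(1) = 1.

L[1][1] = 4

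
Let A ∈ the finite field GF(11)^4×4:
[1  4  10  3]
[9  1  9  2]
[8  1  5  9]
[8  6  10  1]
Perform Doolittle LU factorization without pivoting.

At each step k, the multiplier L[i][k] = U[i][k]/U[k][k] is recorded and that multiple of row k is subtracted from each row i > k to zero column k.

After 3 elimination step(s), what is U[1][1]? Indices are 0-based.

[col 0] pivot 1
  R1 -= 9*R0 → (0, 9, 7, 8)  (L[1][0] := 9)
  R2 -= 8*R0 → (0, 2, 2, 7)  (L[2][0] := 8)
  R3 -= 8*R0 → (0, 7, 7, 10)  (L[3][0] := 8)
[col 1] pivot 9
  R2 -= 10*R1 → (0, 0, 9, 4)  (L[2][1] := 10)
  R3 -= 2*R1 → (0, 0, 4, 5)  (L[3][1] := 2)
[col 2] pivot 9
  R3 -= 9*R2 → (0, 0, 0, 2)  (L[3][2] := 9)

U[1][1] = 9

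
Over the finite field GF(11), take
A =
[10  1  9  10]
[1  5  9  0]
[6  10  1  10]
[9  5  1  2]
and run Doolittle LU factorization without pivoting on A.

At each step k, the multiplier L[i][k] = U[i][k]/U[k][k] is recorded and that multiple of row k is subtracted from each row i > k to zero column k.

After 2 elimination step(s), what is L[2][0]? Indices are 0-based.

Step 1: pivot at (0,0) is 10.
  row1 ← row1 − (10)·row0  ⇒  L[1][0]=10, U row1=(0, 6, 7, 10)
  row2 ← row2 − (5)·row0  ⇒  L[2][0]=5, U row2=(0, 5, 0, 4)
  row3 ← row3 − (2)·row0  ⇒  L[3][0]=2, U row3=(0, 3, 5, 4)
Step 2: pivot at (1,1) is 6.
  row2 ← row2 − (10)·row1  ⇒  L[2][1]=10, U row2=(0, 0, 7, 3)
  row3 ← row3 − (6)·row1  ⇒  L[3][1]=6, U row3=(0, 0, 7, 10)

L[2][0] = 5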